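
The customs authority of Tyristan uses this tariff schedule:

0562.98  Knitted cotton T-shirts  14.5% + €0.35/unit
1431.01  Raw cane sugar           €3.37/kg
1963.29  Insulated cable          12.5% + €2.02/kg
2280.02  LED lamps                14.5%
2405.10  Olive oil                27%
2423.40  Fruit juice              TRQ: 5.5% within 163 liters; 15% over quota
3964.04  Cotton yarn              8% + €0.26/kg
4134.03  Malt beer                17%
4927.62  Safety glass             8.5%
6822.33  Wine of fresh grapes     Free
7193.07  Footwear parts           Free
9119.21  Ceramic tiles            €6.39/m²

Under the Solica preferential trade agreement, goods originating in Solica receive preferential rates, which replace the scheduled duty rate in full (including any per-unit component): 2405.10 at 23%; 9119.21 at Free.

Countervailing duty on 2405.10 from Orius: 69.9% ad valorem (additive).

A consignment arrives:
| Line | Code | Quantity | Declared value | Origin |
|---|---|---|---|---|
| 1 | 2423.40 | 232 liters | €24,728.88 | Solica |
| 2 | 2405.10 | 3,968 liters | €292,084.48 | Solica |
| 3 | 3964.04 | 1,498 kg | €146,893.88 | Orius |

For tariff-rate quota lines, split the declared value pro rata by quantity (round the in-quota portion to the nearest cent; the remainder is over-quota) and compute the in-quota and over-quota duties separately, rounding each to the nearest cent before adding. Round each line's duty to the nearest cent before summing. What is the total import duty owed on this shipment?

€81,379.21

Line 1 (2423.40, Solica, 232 liters, €24,728.88):
Code 2423.40 is under a tariff-rate quota (threshold 163 liters). In-quota: 163 liters at 5.5%; over-quota: 69 liters at 15%.
Pro-rata value split: in-quota = €24,728.88 × 163/232 = €17,374.17; over-quota = €24,728.88 − €17,374.17 = €7,354.71.
In-quota duty = €17,374.17 × 5.5% = €955.58. Over-quota duty = €7,354.71 × 15% = €1,103.21.
Line duty = €955.58 + €1,103.21 = €2,058.79.
Line 2 (2405.10, Solica, 3,968 liters, €292,084.48):
Base rate for 2405.10 is 27%.
Origin Solica qualifies under the Tyristan–Solica agreement and 2405.10 is covered: preferential rate 23% applies instead.
The additional-duty order on 2405.10 targets Orius, not Solica; it does not apply.
Duty = €292,084.48 × 23% = €67,179.43.
Line 3 (3964.04, Orius, 1,498 kg, €146,893.88):
Base rate for 3964.04 is 8% + €0.26/kg.
Duty = €146,893.88 × 8% + 1,498 × €0.26 = €12,140.99.
Total = €2,058.79 + €67,179.43 + €12,140.99 = €81,379.21.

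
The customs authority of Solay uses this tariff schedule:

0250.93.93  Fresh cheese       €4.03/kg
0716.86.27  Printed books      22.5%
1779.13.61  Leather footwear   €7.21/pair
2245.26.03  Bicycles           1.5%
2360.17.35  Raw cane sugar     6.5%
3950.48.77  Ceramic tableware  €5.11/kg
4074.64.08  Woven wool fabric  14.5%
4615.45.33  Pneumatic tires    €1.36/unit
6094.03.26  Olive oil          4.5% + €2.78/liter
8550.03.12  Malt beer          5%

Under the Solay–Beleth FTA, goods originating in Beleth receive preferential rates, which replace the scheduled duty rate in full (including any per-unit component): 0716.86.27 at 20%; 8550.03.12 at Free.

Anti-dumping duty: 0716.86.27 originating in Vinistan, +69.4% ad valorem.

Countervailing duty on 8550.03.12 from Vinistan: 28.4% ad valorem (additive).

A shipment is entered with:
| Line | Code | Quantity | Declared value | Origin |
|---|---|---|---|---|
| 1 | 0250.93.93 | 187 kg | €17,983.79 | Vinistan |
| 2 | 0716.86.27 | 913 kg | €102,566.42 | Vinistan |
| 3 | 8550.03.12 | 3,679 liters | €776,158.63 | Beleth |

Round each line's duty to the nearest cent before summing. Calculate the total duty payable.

Line 1 (0250.93.93, Vinistan, 187 kg, €17,983.79):
Base rate for 0250.93.93 is €4.03/kg.
Duty = 187 × €4.03 = €753.61.
Line 2 (0716.86.27, Vinistan, 913 kg, €102,566.42):
Base rate for 0716.86.27 is 22.5%.
0716.86.27 has an FTA preferential rate, but origin Vinistan is not Beleth; base rate stands.
Additional duty on 0716.86.27 from Vinistan: +69.4%. Applied ad valorem rate: 22.5% + 69.4% = 91.9%.
Duty = €102,566.42 × 91.9% = €94,258.54.
Line 3 (8550.03.12, Beleth, 3,679 liters, €776,158.63):
Base rate for 8550.03.12 is 5%.
Origin Beleth qualifies under the Solay–Beleth agreement and 8550.03.12 is covered: preferential rate Free applies instead.
The additional-duty order on 8550.03.12 targets Vinistan, not Beleth; it does not apply.
Duty = €776,158.63 × 0% = €0.00.
Total = €753.61 + €94,258.54 + €0.00 = €95,012.15.

€95,012.15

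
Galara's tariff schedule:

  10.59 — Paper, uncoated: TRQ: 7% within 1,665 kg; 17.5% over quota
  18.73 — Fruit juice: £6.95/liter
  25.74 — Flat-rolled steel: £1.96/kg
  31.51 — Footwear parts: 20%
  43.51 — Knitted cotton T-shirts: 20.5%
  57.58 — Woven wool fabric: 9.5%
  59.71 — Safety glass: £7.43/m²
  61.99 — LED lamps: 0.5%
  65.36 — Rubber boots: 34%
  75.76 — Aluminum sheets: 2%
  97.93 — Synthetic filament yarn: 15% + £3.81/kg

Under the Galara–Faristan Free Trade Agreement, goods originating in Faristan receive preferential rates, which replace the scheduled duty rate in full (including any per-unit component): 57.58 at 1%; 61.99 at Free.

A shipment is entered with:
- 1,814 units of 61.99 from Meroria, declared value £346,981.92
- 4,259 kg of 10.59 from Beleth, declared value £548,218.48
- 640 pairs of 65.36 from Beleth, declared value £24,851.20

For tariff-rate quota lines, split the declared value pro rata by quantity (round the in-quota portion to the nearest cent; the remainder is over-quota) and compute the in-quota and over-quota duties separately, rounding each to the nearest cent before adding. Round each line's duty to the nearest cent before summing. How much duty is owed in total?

£83,619.08

Line 1 (61.99, Meroria, 1,814 units, £346,981.92):
Base rate for 61.99 is 0.5%.
61.99 has an FTA preferential rate, but origin Meroria is not Faristan; base rate stands.
Duty = £346,981.92 × 0.5% = £1,734.91.
Line 2 (10.59, Beleth, 4,259 kg, £548,218.48):
Code 10.59 is under a tariff-rate quota (threshold 1,665 kg). In-quota: 1,665 kg at 7%; over-quota: 2,594 kg at 17.5%.
Pro-rata value split: in-quota = £548,218.48 × 1,665/4,259 = £214,318.80; over-quota = £548,218.48 − £214,318.80 = £333,899.68.
In-quota duty = £214,318.80 × 7% = £15,002.32. Over-quota duty = £333,899.68 × 17.5% = £58,432.44.
Line duty = £15,002.32 + £58,432.44 = £73,434.76.
Line 3 (65.36, Beleth, 640 pairs, £24,851.20):
Base rate for 65.36 is 34%.
Duty = £24,851.20 × 34% = £8,449.41.
Total = £1,734.91 + £73,434.76 + £8,449.41 = £83,619.08.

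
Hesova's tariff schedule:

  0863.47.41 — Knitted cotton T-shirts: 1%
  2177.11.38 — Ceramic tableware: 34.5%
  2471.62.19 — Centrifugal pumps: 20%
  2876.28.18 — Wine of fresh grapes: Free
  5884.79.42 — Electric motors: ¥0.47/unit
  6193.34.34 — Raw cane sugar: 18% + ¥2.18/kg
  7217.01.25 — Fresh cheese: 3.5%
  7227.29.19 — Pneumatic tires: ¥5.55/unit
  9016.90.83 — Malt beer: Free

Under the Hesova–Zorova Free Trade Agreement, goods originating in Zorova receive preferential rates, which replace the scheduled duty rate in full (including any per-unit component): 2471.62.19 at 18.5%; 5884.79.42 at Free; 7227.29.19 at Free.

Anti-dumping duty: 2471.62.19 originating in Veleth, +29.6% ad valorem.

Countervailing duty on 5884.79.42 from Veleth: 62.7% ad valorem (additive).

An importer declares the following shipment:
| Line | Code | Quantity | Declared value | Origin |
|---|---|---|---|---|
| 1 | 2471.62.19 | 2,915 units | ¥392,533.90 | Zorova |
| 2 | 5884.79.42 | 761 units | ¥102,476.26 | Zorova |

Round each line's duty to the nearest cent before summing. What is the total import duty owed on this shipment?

Line 1 (2471.62.19, Zorova, 2,915 units, ¥392,533.90):
Base rate for 2471.62.19 is 20%.
Origin Zorova qualifies under the Hesova–Zorova agreement and 2471.62.19 is covered: preferential rate 18.5% applies instead.
The additional-duty order on 2471.62.19 targets Veleth, not Zorova; it does not apply.
Duty = ¥392,533.90 × 18.5% = ¥72,618.77.
Line 2 (5884.79.42, Zorova, 761 units, ¥102,476.26):
Base rate for 5884.79.42 is ¥0.47/unit.
Origin Zorova qualifies under the Hesova–Zorova agreement and 5884.79.42 is covered: preferential rate Free applies instead.
The additional-duty order on 5884.79.42 targets Veleth, not Zorova; it does not apply.
Duty = ¥102,476.26 × 0% = ¥0.00.
Total = ¥72,618.77 + ¥0.00 = ¥72,618.77.

¥72,618.77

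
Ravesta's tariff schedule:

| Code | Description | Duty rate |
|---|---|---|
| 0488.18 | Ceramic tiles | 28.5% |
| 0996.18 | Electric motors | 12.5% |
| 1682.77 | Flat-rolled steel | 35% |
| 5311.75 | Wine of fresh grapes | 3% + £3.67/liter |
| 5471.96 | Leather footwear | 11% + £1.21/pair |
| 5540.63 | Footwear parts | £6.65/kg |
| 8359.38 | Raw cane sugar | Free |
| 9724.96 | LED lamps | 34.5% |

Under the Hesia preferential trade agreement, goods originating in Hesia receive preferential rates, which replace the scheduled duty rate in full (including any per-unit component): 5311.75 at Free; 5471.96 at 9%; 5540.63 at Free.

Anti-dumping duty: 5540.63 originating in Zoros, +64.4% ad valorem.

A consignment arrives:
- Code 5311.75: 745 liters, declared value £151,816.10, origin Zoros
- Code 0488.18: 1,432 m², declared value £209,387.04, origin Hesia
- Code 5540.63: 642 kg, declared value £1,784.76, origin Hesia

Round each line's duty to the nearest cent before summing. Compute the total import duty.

£66,963.94

Line 1 (5311.75, Zoros, 745 liters, £151,816.10):
Base rate for 5311.75 is 3% + £3.67/liter.
5311.75 has an FTA preferential rate, but origin Zoros is not Hesia; base rate stands.
Duty = £151,816.10 × 3% + 745 × £3.67 = £7,288.63.
Line 2 (0488.18, Hesia, 1,432 m², £209,387.04):
Base rate for 0488.18 is 28.5%.
Origin Hesia is the FTA partner but 0488.18 is not on the preference list; base rate stands.
Duty = £209,387.04 × 28.5% = £59,675.31.
Line 3 (5540.63, Hesia, 642 kg, £1,784.76):
Base rate for 5540.63 is £6.65/kg.
Origin Hesia qualifies under the Ravesta–Hesia agreement and 5540.63 is covered: preferential rate Free applies instead.
The additional-duty order on 5540.63 targets Zoros, not Hesia; it does not apply.
Duty = £1,784.76 × 0% = £0.00.
Total = £7,288.63 + £59,675.31 + £0.00 = £66,963.94.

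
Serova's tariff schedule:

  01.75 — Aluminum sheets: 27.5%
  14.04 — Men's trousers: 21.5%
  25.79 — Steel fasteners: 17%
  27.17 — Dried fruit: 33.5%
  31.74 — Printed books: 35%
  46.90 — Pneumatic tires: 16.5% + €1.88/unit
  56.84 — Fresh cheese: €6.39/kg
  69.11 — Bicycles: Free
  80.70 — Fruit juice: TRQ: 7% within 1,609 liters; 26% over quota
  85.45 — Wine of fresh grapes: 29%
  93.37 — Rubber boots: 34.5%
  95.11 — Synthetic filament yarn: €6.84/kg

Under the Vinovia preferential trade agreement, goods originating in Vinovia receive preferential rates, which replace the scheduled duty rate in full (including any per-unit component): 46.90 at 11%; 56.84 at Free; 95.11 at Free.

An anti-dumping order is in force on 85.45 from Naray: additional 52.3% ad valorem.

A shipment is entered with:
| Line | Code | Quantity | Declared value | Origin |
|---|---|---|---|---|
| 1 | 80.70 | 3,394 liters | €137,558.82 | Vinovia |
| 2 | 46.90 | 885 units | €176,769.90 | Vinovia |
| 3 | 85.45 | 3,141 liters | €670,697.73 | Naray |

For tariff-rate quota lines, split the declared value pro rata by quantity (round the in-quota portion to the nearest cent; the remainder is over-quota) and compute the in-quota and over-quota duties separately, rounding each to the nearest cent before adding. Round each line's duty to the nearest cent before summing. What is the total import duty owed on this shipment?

€588,096.80

Line 1 (80.70, Vinovia, 3,394 liters, €137,558.82):
Code 80.70 is under a tariff-rate quota (threshold 1,609 liters). In-quota: 1,609 liters at 7%; over-quota: 1,785 liters at 26%.
Pro-rata value split: in-quota = €137,558.82 × 1,609/3,394 = €65,212.77; over-quota = €137,558.82 − €65,212.77 = €72,346.05.
In-quota duty = €65,212.77 × 7% = €4,564.89. Over-quota duty = €72,346.05 × 26% = €18,809.97.
Line duty = €4,564.89 + €18,809.97 = €23,374.86.
Line 2 (46.90, Vinovia, 885 units, €176,769.90):
Base rate for 46.90 is 16.5% + €1.88/unit.
Origin Vinovia qualifies under the Serova–Vinovia agreement and 46.90 is covered: preferential rate 11% applies instead.
Duty = €176,769.90 × 11% = €19,444.69.
Line 3 (85.45, Naray, 3,141 liters, €670,697.73):
Base rate for 85.45 is 29%.
Additional duty on 85.45 from Naray: +52.3%. Applied ad valorem rate: 29% + 52.3% = 81.3%.
Duty = €670,697.73 × 81.3% = €545,277.25.
Total = €23,374.86 + €19,444.69 + €545,277.25 = €588,096.80.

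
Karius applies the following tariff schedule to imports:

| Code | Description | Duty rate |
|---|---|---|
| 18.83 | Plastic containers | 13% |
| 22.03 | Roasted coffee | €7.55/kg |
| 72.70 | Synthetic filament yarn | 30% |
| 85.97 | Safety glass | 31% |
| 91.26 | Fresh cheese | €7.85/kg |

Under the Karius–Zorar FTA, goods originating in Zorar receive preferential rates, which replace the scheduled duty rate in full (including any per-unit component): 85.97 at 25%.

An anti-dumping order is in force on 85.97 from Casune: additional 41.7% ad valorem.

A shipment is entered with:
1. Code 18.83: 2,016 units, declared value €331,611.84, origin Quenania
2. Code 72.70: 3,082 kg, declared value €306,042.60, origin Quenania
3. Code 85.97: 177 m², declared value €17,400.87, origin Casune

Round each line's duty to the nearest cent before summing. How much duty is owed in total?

€147,572.75

Line 1 (18.83, Quenania, 2,016 units, €331,611.84):
Base rate for 18.83 is 13%.
Duty = €331,611.84 × 13% = €43,109.54.
Line 2 (72.70, Quenania, 3,082 kg, €306,042.60):
Base rate for 72.70 is 30%.
Duty = €306,042.60 × 30% = €91,812.78.
Line 3 (85.97, Casune, 177 m², €17,400.87):
Base rate for 85.97 is 31%.
85.97 has an FTA preferential rate, but origin Casune is not Zorar; base rate stands.
Additional duty on 85.97 from Casune: +41.7%. Applied ad valorem rate: 31% + 41.7% = 72.7%.
Duty = €17,400.87 × 72.7% = €12,650.43.
Total = €43,109.54 + €91,812.78 + €12,650.43 = €147,572.75.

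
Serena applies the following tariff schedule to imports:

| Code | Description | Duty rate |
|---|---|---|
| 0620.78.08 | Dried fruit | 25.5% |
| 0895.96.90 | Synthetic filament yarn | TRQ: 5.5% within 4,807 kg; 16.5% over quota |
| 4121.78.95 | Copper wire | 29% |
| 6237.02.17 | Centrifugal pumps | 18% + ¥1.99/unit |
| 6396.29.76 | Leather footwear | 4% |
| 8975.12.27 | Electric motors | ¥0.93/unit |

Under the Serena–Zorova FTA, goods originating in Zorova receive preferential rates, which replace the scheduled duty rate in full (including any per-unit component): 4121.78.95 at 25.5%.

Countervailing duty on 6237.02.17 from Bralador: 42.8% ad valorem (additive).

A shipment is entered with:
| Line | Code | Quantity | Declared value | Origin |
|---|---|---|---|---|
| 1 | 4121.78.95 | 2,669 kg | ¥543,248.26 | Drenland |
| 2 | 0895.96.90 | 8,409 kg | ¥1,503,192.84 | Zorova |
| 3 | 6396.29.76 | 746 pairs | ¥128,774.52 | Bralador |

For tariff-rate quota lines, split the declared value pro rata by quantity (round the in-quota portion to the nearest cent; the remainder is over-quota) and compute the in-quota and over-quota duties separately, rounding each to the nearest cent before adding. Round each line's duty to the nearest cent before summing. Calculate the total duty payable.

¥316,196.87

Line 1 (4121.78.95, Drenland, 2,669 kg, ¥543,248.26):
Base rate for 4121.78.95 is 29%.
4121.78.95 has an FTA preferential rate, but origin Drenland is not Zorova; base rate stands.
Duty = ¥543,248.26 × 29% = ¥157,542.00.
Line 2 (0895.96.90, Zorova, 8,409 kg, ¥1,503,192.84):
Code 0895.96.90 is under a tariff-rate quota (threshold 4,807 kg). In-quota: 4,807 kg at 5.5%; over-quota: 3,602 kg at 16.5%.
Pro-rata value split: in-quota = ¥1,503,192.84 × 4,807/8,409 = ¥859,299.32; over-quota = ¥1,503,192.84 − ¥859,299.32 = ¥643,893.52.
In-quota duty = ¥859,299.32 × 5.5% = ¥47,261.46. Over-quota duty = ¥643,893.52 × 16.5% = ¥106,242.43.
Line duty = ¥47,261.46 + ¥106,242.43 = ¥153,503.89.
Line 3 (6396.29.76, Bralador, 746 pairs, ¥128,774.52):
Base rate for 6396.29.76 is 4%.
Duty = ¥128,774.52 × 4% = ¥5,150.98.
Total = ¥157,542.00 + ¥153,503.89 + ¥5,150.98 = ¥316,196.87.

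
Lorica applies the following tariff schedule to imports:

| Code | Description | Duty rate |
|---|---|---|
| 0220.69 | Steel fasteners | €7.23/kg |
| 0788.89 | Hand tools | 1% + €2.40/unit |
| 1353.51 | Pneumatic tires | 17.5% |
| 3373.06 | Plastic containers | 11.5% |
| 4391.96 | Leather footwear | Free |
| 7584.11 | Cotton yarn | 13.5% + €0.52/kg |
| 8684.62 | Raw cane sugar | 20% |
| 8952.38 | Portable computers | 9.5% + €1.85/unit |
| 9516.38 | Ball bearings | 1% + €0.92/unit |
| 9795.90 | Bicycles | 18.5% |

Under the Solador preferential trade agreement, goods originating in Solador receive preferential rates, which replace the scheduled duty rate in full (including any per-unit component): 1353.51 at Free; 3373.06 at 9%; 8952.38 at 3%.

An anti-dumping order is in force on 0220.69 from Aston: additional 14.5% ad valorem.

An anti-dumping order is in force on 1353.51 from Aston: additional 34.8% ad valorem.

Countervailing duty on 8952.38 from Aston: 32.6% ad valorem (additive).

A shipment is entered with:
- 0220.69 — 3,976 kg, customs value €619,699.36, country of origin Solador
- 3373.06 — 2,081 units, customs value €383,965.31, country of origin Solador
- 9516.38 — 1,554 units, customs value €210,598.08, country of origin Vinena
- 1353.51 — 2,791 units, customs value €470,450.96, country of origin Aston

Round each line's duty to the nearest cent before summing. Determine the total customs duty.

Line 1 (0220.69, Solador, 3,976 kg, €619,699.36):
Base rate for 0220.69 is €7.23/kg.
Origin Solador is the FTA partner but 0220.69 is not on the preference list; base rate stands.
The additional-duty order on 0220.69 targets Aston, not Solador; it does not apply.
Duty = 3,976 × €7.23 = €28,746.48.
Line 2 (3373.06, Solador, 2,081 units, €383,965.31):
Base rate for 3373.06 is 11.5%.
Origin Solador qualifies under the Lorica–Solador agreement and 3373.06 is covered: preferential rate 9% applies instead.
Duty = €383,965.31 × 9% = €34,556.88.
Line 3 (9516.38, Vinena, 1,554 units, €210,598.08):
Base rate for 9516.38 is 1% + €0.92/unit.
Duty = €210,598.08 × 1% + 1,554 × €0.92 = €3,535.66.
Line 4 (1353.51, Aston, 2,791 units, €470,450.96):
Base rate for 1353.51 is 17.5%.
1353.51 has an FTA preferential rate, but origin Aston is not Solador; base rate stands.
Additional duty on 1353.51 from Aston: +34.8%. Applied ad valorem rate: 17.5% + 34.8% = 52.3%.
Duty = €470,450.96 × 52.3% = €246,045.85.
Total = €28,746.48 + €34,556.88 + €3,535.66 + €246,045.85 = €312,884.87.

€312,884.87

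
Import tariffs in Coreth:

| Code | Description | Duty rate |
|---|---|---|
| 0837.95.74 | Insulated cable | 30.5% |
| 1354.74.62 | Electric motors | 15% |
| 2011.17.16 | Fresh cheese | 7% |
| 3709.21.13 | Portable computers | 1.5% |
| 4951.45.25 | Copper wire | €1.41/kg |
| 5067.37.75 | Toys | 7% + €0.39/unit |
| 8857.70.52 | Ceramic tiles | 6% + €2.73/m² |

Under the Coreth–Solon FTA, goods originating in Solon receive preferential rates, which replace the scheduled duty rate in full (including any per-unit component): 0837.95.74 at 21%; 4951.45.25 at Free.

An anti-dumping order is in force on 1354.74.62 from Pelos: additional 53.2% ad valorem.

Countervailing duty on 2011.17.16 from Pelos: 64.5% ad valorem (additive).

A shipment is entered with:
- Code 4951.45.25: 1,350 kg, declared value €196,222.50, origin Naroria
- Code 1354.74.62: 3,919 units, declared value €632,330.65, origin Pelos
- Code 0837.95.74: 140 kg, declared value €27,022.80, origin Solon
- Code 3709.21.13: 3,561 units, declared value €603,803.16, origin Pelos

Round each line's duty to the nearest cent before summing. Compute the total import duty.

Line 1 (4951.45.25, Naroria, 1,350 kg, €196,222.50):
Base rate for 4951.45.25 is €1.41/kg.
4951.45.25 has an FTA preferential rate, but origin Naroria is not Solon; base rate stands.
Duty = 1,350 × €1.41 = €1,903.50.
Line 2 (1354.74.62, Pelos, 3,919 units, €632,330.65):
Base rate for 1354.74.62 is 15%.
Additional duty on 1354.74.62 from Pelos: +53.2%. Applied ad valorem rate: 15% + 53.2% = 68.2%.
Duty = €632,330.65 × 68.2% = €431,249.50.
Line 3 (0837.95.74, Solon, 140 kg, €27,022.80):
Base rate for 0837.95.74 is 30.5%.
Origin Solon qualifies under the Coreth–Solon agreement and 0837.95.74 is covered: preferential rate 21% applies instead.
Duty = €27,022.80 × 21% = €5,674.79.
Line 4 (3709.21.13, Pelos, 3,561 units, €603,803.16):
Base rate for 3709.21.13 is 1.5%.
Duty = €603,803.16 × 1.5% = €9,057.05.
Total = €1,903.50 + €431,249.50 + €5,674.79 + €9,057.05 = €447,884.84.

€447,884.84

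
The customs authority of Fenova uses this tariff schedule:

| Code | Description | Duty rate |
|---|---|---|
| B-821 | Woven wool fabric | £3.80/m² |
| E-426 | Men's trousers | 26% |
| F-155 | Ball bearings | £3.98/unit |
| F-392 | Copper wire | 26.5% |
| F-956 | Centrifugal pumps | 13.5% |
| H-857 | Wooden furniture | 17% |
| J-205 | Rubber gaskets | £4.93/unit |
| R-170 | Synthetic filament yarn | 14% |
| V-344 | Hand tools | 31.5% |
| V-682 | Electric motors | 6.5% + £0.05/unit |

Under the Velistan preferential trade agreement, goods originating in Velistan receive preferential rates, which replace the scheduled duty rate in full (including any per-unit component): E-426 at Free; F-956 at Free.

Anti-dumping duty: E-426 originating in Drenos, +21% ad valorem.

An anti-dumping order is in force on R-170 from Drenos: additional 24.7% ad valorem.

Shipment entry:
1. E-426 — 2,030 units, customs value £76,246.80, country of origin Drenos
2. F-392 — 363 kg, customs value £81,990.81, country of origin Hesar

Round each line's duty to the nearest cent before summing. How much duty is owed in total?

£57,563.56

Line 1 (E-426, Drenos, 2,030 units, £76,246.80):
Base rate for E-426 is 26%.
E-426 has an FTA preferential rate, but origin Drenos is not Velistan; base rate stands.
Additional duty on E-426 from Drenos: +21%. Applied ad valorem rate: 26% + 21% = 47%.
Duty = £76,246.80 × 47% = £35,836.00.
Line 2 (F-392, Hesar, 363 kg, £81,990.81):
Base rate for F-392 is 26.5%.
Duty = £81,990.81 × 26.5% = £21,727.56.
Total = £35,836.00 + £21,727.56 = £57,563.56.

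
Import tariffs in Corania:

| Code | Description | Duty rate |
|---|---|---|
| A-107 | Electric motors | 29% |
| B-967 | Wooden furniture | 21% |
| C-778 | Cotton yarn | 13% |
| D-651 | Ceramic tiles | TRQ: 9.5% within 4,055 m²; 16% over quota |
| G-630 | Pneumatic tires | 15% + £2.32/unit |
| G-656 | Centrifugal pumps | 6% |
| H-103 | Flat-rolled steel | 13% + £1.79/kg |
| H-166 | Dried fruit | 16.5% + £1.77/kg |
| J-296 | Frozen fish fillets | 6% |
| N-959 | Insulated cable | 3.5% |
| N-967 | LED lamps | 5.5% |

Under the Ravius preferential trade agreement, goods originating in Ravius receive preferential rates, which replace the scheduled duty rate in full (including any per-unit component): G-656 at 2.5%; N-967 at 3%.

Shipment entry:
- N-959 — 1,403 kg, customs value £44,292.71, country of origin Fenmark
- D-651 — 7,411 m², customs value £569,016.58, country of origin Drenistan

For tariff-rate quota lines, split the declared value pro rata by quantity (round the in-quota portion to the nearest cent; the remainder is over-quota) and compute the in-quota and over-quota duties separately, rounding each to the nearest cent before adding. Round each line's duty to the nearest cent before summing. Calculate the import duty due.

£72,355.61

Line 1 (N-959, Fenmark, 1,403 kg, £44,292.71):
Base rate for N-959 is 3.5%.
Duty = £44,292.71 × 3.5% = £1,550.24.
Line 2 (D-651, Drenistan, 7,411 m², £569,016.58):
Code D-651 is under a tariff-rate quota (threshold 4,055 m²). In-quota: 4,055 m² at 9.5%; over-quota: 3,356 m² at 16%.
Pro-rata value split: in-quota = £569,016.58 × 4,055/7,411 = £311,342.90; over-quota = £569,016.58 − £311,342.90 = £257,673.68.
In-quota duty = £311,342.90 × 9.5% = £29,577.58. Over-quota duty = £257,673.68 × 16% = £41,227.79.
Line duty = £29,577.58 + £41,227.79 = £70,805.37.
Total = £1,550.24 + £70,805.37 = £72,355.61.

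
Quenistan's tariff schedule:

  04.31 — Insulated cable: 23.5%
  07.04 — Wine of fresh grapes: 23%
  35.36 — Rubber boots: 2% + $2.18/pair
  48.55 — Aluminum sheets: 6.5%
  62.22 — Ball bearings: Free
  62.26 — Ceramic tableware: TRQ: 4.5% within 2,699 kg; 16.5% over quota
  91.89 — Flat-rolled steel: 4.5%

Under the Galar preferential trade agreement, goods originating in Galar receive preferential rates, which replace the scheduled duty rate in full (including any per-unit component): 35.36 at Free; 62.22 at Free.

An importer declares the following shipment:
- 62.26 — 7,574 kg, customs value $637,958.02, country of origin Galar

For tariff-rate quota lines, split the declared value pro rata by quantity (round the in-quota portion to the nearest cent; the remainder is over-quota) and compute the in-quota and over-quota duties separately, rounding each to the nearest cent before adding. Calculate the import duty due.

$77,982.66

Line 1 (62.26, Galar, 7,574 kg, $637,958.02):
Code 62.26 is under a tariff-rate quota (threshold 2,699 kg). In-quota: 2,699 kg at 4.5%; over-quota: 4,875 kg at 16.5%.
Pro-rata value split: in-quota = $637,958.02 × 2,699/7,574 = $227,336.77; over-quota = $637,958.02 − $227,336.77 = $410,621.25.
In-quota duty = $227,336.77 × 4.5% = $10,230.15. Over-quota duty = $410,621.25 × 16.5% = $67,752.51.
Line duty = $10,230.15 + $67,752.51 = $77,982.66.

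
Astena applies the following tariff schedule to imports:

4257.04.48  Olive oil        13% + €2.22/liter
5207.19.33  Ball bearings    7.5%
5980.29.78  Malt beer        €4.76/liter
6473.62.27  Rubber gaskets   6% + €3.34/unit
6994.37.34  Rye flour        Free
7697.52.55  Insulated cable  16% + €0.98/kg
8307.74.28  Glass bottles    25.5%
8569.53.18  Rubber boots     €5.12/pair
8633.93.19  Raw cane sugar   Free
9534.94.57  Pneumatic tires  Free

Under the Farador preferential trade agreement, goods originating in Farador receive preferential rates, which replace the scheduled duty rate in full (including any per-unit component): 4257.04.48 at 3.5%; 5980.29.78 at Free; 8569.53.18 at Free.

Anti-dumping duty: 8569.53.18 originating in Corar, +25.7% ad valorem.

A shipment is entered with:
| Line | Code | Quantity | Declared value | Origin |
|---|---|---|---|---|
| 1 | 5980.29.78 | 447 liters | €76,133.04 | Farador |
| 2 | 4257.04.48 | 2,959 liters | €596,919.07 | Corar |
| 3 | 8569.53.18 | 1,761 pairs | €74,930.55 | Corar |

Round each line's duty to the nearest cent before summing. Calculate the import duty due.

€112,441.93

Line 1 (5980.29.78, Farador, 447 liters, €76,133.04):
Base rate for 5980.29.78 is €4.76/liter.
Origin Farador qualifies under the Astena–Farador agreement and 5980.29.78 is covered: preferential rate Free applies instead.
Duty = €76,133.04 × 0% = €0.00.
Line 2 (4257.04.48, Corar, 2,959 liters, €596,919.07):
Base rate for 4257.04.48 is 13% + €2.22/liter.
4257.04.48 has an FTA preferential rate, but origin Corar is not Farador; base rate stands.
Duty = €596,919.07 × 13% + 2,959 × €2.22 = €84,168.46.
Line 3 (8569.53.18, Corar, 1,761 pairs, €74,930.55):
Base rate for 8569.53.18 is €5.12/pair.
8569.53.18 has an FTA preferential rate, but origin Corar is not Farador; base rate stands.
Additional duty on 8569.53.18 from Corar: +25.7% ad valorem. Applied ad valorem rate = 25.7%.
Duty = €74,930.55 × 25.7% + 1,761 × €5.12 = €28,273.47.
Total = €0.00 + €84,168.46 + €28,273.47 = €112,441.93.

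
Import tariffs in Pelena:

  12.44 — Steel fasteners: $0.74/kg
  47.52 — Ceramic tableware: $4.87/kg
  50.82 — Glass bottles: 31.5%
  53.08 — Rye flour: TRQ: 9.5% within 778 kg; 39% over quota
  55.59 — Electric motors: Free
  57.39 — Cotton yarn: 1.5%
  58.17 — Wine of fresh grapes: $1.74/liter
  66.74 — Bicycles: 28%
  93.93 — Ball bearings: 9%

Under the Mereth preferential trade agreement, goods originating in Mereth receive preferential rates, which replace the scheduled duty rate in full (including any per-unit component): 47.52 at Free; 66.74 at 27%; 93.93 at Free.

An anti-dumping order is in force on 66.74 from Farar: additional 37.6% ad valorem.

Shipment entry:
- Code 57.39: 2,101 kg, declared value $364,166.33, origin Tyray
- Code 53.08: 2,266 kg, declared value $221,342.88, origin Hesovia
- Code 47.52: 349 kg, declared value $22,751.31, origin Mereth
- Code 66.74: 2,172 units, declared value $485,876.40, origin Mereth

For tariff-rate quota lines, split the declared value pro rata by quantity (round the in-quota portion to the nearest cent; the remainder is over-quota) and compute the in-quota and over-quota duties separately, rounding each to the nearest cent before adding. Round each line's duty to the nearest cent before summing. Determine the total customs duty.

Line 1 (57.39, Tyray, 2,101 kg, $364,166.33):
Base rate for 57.39 is 1.5%.
Duty = $364,166.33 × 1.5% = $5,462.49.
Line 2 (53.08, Hesovia, 2,266 kg, $221,342.88):
Code 53.08 is under a tariff-rate quota (threshold 778 kg). In-quota: 778 kg at 9.5%; over-quota: 1,488 kg at 39%.
Pro-rata value split: in-quota = $221,342.88 × 778/2,266 = $75,995.04; over-quota = $221,342.88 − $75,995.04 = $145,347.84.
In-quota duty = $75,995.04 × 9.5% = $7,219.53. Over-quota duty = $145,347.84 × 39% = $56,685.66.
Line duty = $7,219.53 + $56,685.66 = $63,905.19.
Line 3 (47.52, Mereth, 349 kg, $22,751.31):
Base rate for 47.52 is $4.87/kg.
Origin Mereth qualifies under the Pelena–Mereth agreement and 47.52 is covered: preferential rate Free applies instead.
Duty = $22,751.31 × 0% = $0.00.
Line 4 (66.74, Mereth, 2,172 units, $485,876.40):
Base rate for 66.74 is 28%.
Origin Mereth qualifies under the Pelena–Mereth agreement and 66.74 is covered: preferential rate 27% applies instead.
The additional-duty order on 66.74 targets Farar, not Mereth; it does not apply.
Duty = $485,876.40 × 27% = $131,186.63.
Total = $5,462.49 + $63,905.19 + $0.00 + $131,186.63 = $200,554.31.

$200,554.31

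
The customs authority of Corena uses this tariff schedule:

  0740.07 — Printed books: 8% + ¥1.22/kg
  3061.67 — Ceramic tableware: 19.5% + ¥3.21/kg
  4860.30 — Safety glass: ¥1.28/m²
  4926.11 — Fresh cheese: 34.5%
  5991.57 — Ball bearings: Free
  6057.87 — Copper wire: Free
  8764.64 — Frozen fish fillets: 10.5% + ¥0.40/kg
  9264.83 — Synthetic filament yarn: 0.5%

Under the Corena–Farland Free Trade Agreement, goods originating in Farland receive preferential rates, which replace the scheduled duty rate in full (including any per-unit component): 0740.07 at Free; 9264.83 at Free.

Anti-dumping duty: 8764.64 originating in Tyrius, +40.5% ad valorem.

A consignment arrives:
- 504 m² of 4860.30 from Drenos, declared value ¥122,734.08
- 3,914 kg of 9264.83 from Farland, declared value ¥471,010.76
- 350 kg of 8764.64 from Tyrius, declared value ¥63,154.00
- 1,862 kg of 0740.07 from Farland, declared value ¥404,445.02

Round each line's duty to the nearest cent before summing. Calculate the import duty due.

¥32,993.66

Line 1 (4860.30, Drenos, 504 m², ¥122,734.08):
Base rate for 4860.30 is ¥1.28/m².
Duty = 504 × ¥1.28 = ¥645.12.
Line 2 (9264.83, Farland, 3,914 kg, ¥471,010.76):
Base rate for 9264.83 is 0.5%.
Origin Farland qualifies under the Corena–Farland agreement and 9264.83 is covered: preferential rate Free applies instead.
Duty = ¥471,010.76 × 0% = ¥0.00.
Line 3 (8764.64, Tyrius, 350 kg, ¥63,154.00):
Base rate for 8764.64 is 10.5% + ¥0.40/kg.
Additional duty on 8764.64 from Tyrius: +40.5%. Applied ad valorem rate: 10.5% + 40.5% = 51%.
Duty = ¥63,154.00 × 51% + 350 × ¥0.40 = ¥32,348.54.
Line 4 (0740.07, Farland, 1,862 kg, ¥404,445.02):
Base rate for 0740.07 is 8% + ¥1.22/kg.
Origin Farland qualifies under the Corena–Farland agreement and 0740.07 is covered: preferential rate Free applies instead.
Duty = ¥404,445.02 × 0% = ¥0.00.
Total = ¥645.12 + ¥0.00 + ¥32,348.54 + ¥0.00 = ¥32,993.66.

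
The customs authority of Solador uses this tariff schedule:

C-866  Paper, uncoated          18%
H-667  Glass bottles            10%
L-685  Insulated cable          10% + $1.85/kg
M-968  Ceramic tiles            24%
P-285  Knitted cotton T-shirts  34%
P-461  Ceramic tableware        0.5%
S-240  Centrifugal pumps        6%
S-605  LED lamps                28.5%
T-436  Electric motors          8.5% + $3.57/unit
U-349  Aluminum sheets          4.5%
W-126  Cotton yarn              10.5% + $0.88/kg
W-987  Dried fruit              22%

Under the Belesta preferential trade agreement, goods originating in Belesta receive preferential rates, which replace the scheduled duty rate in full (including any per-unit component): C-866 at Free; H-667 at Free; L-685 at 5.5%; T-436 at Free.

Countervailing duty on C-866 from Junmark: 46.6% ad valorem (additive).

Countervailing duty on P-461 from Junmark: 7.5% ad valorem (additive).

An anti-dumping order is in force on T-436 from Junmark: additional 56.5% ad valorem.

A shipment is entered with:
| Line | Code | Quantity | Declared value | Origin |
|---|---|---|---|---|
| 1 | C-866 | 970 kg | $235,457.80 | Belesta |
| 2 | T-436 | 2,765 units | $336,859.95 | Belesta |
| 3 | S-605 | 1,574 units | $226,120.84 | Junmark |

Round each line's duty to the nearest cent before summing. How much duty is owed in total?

$64,444.44

Line 1 (C-866, Belesta, 970 kg, $235,457.80):
Base rate for C-866 is 18%.
Origin Belesta qualifies under the Solador–Belesta agreement and C-866 is covered: preferential rate Free applies instead.
The additional-duty order on C-866 targets Junmark, not Belesta; it does not apply.
Duty = $235,457.80 × 0% = $0.00.
Line 2 (T-436, Belesta, 2,765 units, $336,859.95):
Base rate for T-436 is 8.5% + $3.57/unit.
Origin Belesta qualifies under the Solador–Belesta agreement and T-436 is covered: preferential rate Free applies instead.
The additional-duty order on T-436 targets Junmark, not Belesta; it does not apply.
Duty = $336,859.95 × 0% = $0.00.
Line 3 (S-605, Junmark, 1,574 units, $226,120.84):
Base rate for S-605 is 28.5%.
Duty = $226,120.84 × 28.5% = $64,444.44.
Total = $0.00 + $0.00 + $64,444.44 = $64,444.44.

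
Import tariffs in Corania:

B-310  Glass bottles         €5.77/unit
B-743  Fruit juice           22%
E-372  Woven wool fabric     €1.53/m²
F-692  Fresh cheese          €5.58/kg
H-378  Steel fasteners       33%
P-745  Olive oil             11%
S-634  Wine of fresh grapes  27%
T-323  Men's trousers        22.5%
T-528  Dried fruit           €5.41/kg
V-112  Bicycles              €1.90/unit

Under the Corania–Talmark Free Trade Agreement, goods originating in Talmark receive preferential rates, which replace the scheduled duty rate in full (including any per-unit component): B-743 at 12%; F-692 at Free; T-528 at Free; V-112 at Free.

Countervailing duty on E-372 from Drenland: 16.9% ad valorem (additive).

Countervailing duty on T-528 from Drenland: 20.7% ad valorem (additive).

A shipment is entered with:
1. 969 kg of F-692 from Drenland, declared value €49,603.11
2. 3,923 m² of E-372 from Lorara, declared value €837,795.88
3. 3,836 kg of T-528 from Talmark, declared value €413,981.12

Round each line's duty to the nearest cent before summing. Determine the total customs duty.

Line 1 (F-692, Drenland, 969 kg, €49,603.11):
Base rate for F-692 is €5.58/kg.
F-692 has an FTA preferential rate, but origin Drenland is not Talmark; base rate stands.
Duty = 969 × €5.58 = €5,407.02.
Line 2 (E-372, Lorara, 3,923 m², €837,795.88):
Base rate for E-372 is €1.53/m².
The additional-duty order on E-372 targets Drenland, not Lorara; it does not apply.
Duty = 3,923 × €1.53 = €6,002.19.
Line 3 (T-528, Talmark, 3,836 kg, €413,981.12):
Base rate for T-528 is €5.41/kg.
Origin Talmark qualifies under the Corania–Talmark agreement and T-528 is covered: preferential rate Free applies instead.
The additional-duty order on T-528 targets Drenland, not Talmark; it does not apply.
Duty = €413,981.12 × 0% = €0.00.
Total = €5,407.02 + €6,002.19 + €0.00 = €11,409.21.

€11,409.21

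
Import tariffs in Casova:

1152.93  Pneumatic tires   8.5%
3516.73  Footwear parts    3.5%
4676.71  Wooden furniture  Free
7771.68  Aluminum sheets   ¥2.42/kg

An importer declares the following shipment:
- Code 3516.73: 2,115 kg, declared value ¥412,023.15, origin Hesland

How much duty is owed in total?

Line 1 (3516.73, Hesland, 2,115 kg, ¥412,023.15):
Base rate for 3516.73 is 3.5%.
Duty = ¥412,023.15 × 3.5% = ¥14,420.81.

¥14,420.81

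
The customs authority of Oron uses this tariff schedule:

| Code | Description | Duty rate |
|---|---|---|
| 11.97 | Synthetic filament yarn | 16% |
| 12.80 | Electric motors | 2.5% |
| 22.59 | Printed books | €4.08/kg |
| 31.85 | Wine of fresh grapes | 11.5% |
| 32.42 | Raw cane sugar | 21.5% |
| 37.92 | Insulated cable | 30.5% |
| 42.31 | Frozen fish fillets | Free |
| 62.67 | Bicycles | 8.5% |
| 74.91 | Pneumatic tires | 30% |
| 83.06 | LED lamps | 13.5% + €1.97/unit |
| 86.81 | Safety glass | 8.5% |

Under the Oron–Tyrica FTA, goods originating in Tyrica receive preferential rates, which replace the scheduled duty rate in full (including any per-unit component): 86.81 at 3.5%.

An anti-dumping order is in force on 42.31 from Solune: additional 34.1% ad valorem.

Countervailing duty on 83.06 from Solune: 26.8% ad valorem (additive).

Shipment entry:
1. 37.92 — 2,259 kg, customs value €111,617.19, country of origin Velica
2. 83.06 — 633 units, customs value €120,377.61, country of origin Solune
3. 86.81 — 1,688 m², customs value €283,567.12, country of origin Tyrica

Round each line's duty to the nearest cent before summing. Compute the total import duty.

Line 1 (37.92, Velica, 2,259 kg, €111,617.19):
Base rate for 37.92 is 30.5%.
Duty = €111,617.19 × 30.5% = €34,043.24.
Line 2 (83.06, Solune, 633 units, €120,377.61):
Base rate for 83.06 is 13.5% + €1.97/unit.
Additional duty on 83.06 from Solune: +26.8%. Applied ad valorem rate: 13.5% + 26.8% = 40.3%.
Duty = €120,377.61 × 40.3% + 633 × €1.97 = €49,759.19.
Line 3 (86.81, Tyrica, 1,688 m², €283,567.12):
Base rate for 86.81 is 8.5%.
Origin Tyrica qualifies under the Oron–Tyrica agreement and 86.81 is covered: preferential rate 3.5% applies instead.
Duty = €283,567.12 × 3.5% = €9,924.85.
Total = €34,043.24 + €49,759.19 + €9,924.85 = €93,727.28.

€93,727.28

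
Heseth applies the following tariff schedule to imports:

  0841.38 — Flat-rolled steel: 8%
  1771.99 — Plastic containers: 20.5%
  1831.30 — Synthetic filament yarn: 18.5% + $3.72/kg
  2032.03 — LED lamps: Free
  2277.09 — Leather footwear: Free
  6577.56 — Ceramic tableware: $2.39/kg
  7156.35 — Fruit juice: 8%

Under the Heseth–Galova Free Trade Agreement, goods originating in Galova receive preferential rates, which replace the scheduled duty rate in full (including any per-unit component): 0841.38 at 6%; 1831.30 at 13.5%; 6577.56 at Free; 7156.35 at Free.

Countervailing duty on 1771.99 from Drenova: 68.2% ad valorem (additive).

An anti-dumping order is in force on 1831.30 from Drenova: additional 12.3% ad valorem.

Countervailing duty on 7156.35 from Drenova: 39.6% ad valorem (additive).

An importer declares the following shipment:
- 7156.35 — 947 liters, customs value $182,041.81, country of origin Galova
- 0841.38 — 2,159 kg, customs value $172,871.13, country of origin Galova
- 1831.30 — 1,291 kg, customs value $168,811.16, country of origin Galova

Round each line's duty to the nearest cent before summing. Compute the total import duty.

Line 1 (7156.35, Galova, 947 liters, $182,041.81):
Base rate for 7156.35 is 8%.
Origin Galova qualifies under the Heseth–Galova agreement and 7156.35 is covered: preferential rate Free applies instead.
The additional-duty order on 7156.35 targets Drenova, not Galova; it does not apply.
Duty = $182,041.81 × 0% = $0.00.
Line 2 (0841.38, Galova, 2,159 kg, $172,871.13):
Base rate for 0841.38 is 8%.
Origin Galova qualifies under the Heseth–Galova agreement and 0841.38 is covered: preferential rate 6% applies instead.
Duty = $172,871.13 × 6% = $10,372.27.
Line 3 (1831.30, Galova, 1,291 kg, $168,811.16):
Base rate for 1831.30 is 18.5% + $3.72/kg.
Origin Galova qualifies under the Heseth–Galova agreement and 1831.30 is covered: preferential rate 13.5% applies instead.
The additional-duty order on 1831.30 targets Drenova, not Galova; it does not apply.
Duty = $168,811.16 × 13.5% = $22,789.51.
Total = $0.00 + $10,372.27 + $22,789.51 = $33,161.78.

$33,161.78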